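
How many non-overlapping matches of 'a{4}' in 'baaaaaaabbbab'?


Pattern 'a{4}' matches exactly 4 consecutive a's (greedy, non-overlapping).
String: 'baaaaaaabbbab'
Scanning for runs of a's:
  Run at pos 1: 'aaaaaaa' (length 7) -> 1 match(es)
  Run at pos 11: 'a' (length 1) -> 0 match(es)
Matches found: ['aaaa']
Total: 1

1


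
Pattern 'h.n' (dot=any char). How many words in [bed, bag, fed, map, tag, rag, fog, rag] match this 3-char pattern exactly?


Pattern 'h.n' means: starts with 'h', any single char, ends with 'n'.
Checking each word (must be exactly 3 chars):
  'bed' (len=3): no
  'bag' (len=3): no
  'fed' (len=3): no
  'map' (len=3): no
  'tag' (len=3): no
  'rag' (len=3): no
  'fog' (len=3): no
  'rag' (len=3): no
Matching words: []
Total: 0

0


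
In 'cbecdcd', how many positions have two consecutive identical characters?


Looking for consecutive identical characters in 'cbecdcd':
  pos 0-1: 'c' vs 'b' -> different
  pos 1-2: 'b' vs 'e' -> different
  pos 2-3: 'e' vs 'c' -> different
  pos 3-4: 'c' vs 'd' -> different
  pos 4-5: 'd' vs 'c' -> different
  pos 5-6: 'c' vs 'd' -> different
Consecutive identical pairs: []
Count: 0

0


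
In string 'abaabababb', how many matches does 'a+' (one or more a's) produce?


Pattern 'a+' matches one or more consecutive a's.
String: 'abaabababb'
Scanning for runs of a:
  Match 1: 'a' (length 1)
  Match 2: 'aa' (length 2)
  Match 3: 'a' (length 1)
  Match 4: 'a' (length 1)
Total matches: 4

4


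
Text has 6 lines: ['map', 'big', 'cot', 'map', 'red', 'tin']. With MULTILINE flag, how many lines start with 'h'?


With MULTILINE flag, ^ matches the start of each line.
Lines: ['map', 'big', 'cot', 'map', 'red', 'tin']
Checking which lines start with 'h':
  Line 1: 'map' -> no
  Line 2: 'big' -> no
  Line 3: 'cot' -> no
  Line 4: 'map' -> no
  Line 5: 'red' -> no
  Line 6: 'tin' -> no
Matching lines: []
Count: 0

0


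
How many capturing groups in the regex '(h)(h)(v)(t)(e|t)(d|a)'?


To count capturing groups, count each '(' that starts a group.
Pattern: '(h)(h)(v)(t)(e|t)(d|a)'
Walking through the pattern:
  Position 0: '(' -> group #1
  Position 3: '(' -> group #2
  Position 6: '(' -> group #3
  Position 9: '(' -> group #4
  Position 12: '(' -> group #5
  Position 17: '(' -> group #6
Total capturing groups: 6

6


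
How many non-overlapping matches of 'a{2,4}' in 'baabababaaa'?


Pattern 'a{2,4}' matches between 2 and 4 consecutive a's (greedy).
String: 'baabababaaa'
Finding runs of a's and applying greedy matching:
  Run at pos 1: 'aa' (length 2)
  Run at pos 4: 'a' (length 1)
  Run at pos 6: 'a' (length 1)
  Run at pos 8: 'aaa' (length 3)
Matches: ['aa', 'aaa']
Count: 2

2


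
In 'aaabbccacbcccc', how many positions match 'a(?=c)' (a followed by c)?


Lookahead 'a(?=c)' matches 'a' only when followed by 'c'.
String: 'aaabbccacbcccc'
Checking each position where char is 'a':
  pos 0: 'a' -> no (next='a')
  pos 1: 'a' -> no (next='a')
  pos 2: 'a' -> no (next='b')
  pos 7: 'a' -> MATCH (next='c')
Matching positions: [7]
Count: 1

1


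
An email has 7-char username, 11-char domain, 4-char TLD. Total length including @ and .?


An email address has format: username@domain.tld
Username length: 7
'@' character: 1
Domain length: 11
'.' character: 1
TLD length: 4
Total = 7 + 1 + 11 + 1 + 4 = 24

24


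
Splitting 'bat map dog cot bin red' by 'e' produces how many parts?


Splitting by 'e' breaks the string at each occurrence of the separator.
Text: 'bat map dog cot bin red'
Parts after split:
  Part 1: 'bat map dog cot bin r'
  Part 2: 'd'
Total parts: 2

2


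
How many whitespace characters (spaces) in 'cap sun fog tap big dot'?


\s matches whitespace characters (spaces, tabs, etc.).
Text: 'cap sun fog tap big dot'
This text has 6 words separated by spaces.
Number of spaces = number of words - 1 = 6 - 1 = 5

5


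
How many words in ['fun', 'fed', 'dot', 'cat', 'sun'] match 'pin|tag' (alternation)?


Alternation 'pin|tag' matches either 'pin' or 'tag'.
Checking each word:
  'fun' -> no
  'fed' -> no
  'dot' -> no
  'cat' -> no
  'sun' -> no
Matches: []
Count: 0

0


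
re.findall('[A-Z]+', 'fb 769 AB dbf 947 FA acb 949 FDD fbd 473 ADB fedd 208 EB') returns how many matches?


Pattern '[A-Z]+' finds one or more uppercase letters.
Text: 'fb 769 AB dbf 947 FA acb 949 FDD fbd 473 ADB fedd 208 EB'
Scanning for matches:
  Match 1: 'AB'
  Match 2: 'FA'
  Match 3: 'FDD'
  Match 4: 'ADB'
  Match 5: 'EB'
Total matches: 5

5


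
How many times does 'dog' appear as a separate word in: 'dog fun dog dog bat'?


Scanning each word for exact match 'dog':
  Word 1: 'dog' -> MATCH
  Word 2: 'fun' -> no
  Word 3: 'dog' -> MATCH
  Word 4: 'dog' -> MATCH
  Word 5: 'bat' -> no
Total matches: 3

3


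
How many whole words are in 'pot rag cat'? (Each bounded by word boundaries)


Word boundaries (\b) mark the start/end of each word.
Text: 'pot rag cat'
Splitting by whitespace:
  Word 1: 'pot'
  Word 2: 'rag'
  Word 3: 'cat'
Total whole words: 3

3


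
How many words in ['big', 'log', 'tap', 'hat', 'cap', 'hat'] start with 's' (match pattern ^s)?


Pattern ^s anchors to start of word. Check which words begin with 's':
  'big' -> no
  'log' -> no
  'tap' -> no
  'hat' -> no
  'cap' -> no
  'hat' -> no
Matching words: []
Count: 0

0


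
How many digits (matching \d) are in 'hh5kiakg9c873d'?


\d matches any digit 0-9.
Scanning 'hh5kiakg9c873d':
  pos 2: '5' -> DIGIT
  pos 8: '9' -> DIGIT
  pos 10: '8' -> DIGIT
  pos 11: '7' -> DIGIT
  pos 12: '3' -> DIGIT
Digits found: ['5', '9', '8', '7', '3']
Total: 5

5


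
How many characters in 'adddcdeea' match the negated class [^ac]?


Negated class [^ac] matches any char NOT in {a, c}
Scanning 'adddcdeea':
  pos 0: 'a' -> no (excluded)
  pos 1: 'd' -> MATCH
  pos 2: 'd' -> MATCH
  pos 3: 'd' -> MATCH
  pos 4: 'c' -> no (excluded)
  pos 5: 'd' -> MATCH
  pos 6: 'e' -> MATCH
  pos 7: 'e' -> MATCH
  pos 8: 'a' -> no (excluded)
Total matches: 6

6


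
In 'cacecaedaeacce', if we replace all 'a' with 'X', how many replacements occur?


re.sub('a', 'X', text) replaces every occurrence of 'a' with 'X'.
Text: 'cacecaedaeacce'
Scanning for 'a':
  pos 1: 'a' -> replacement #1
  pos 5: 'a' -> replacement #2
  pos 8: 'a' -> replacement #3
  pos 10: 'a' -> replacement #4
Total replacements: 4

4


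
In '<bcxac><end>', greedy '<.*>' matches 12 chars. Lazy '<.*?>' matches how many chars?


Greedy '<.*>' tries to match as MUCH as possible.
Lazy '<.*?>' tries to match as LITTLE as possible.

String: '<bcxac><end>'
Greedy '<.*>' starts at first '<' and extends to the LAST '>': '<bcxac><end>' (12 chars)
Lazy '<.*?>' starts at first '<' and stops at the FIRST '>': '<bcxac>' (7 chars)

7


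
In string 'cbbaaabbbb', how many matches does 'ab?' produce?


Pattern 'ab?' matches 'a' optionally followed by 'b'.
String: 'cbbaaabbbb'
Scanning left to right for 'a' then checking next char:
  Match 1: 'a' (a not followed by b)
  Match 2: 'a' (a not followed by b)
  Match 3: 'ab' (a followed by b)
Total matches: 3

3


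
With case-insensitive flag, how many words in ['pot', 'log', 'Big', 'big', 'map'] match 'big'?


Case-insensitive matching: compare each word's lowercase form to 'big'.
  'pot' -> lower='pot' -> no
  'log' -> lower='log' -> no
  'Big' -> lower='big' -> MATCH
  'big' -> lower='big' -> MATCH
  'map' -> lower='map' -> no
Matches: ['Big', 'big']
Count: 2

2


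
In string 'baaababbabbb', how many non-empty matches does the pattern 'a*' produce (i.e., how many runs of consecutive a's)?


Pattern 'a*' matches zero or more a's. We want non-empty runs of consecutive a's.
String: 'baaababbabbb'
Walking through the string to find runs of a's:
  Run 1: positions 1-3 -> 'aaa'
  Run 2: positions 5-5 -> 'a'
  Run 3: positions 8-8 -> 'a'
Non-empty runs found: ['aaa', 'a', 'a']
Count: 3

3


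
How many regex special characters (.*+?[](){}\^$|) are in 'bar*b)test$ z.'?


Regex special characters are: . * + ? [ ] ( ) { } \ ^ $ |
Scanning 'bar*b)test$ z.':
  pos 3: '*' -> SPECIAL
  pos 5: ')' -> SPECIAL
  pos 10: '$' -> SPECIAL
  pos 13: '.' -> SPECIAL
Special chars found: ['*', ')', '$', '.']
Total: 4

4


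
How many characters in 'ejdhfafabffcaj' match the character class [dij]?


Character class [dij] matches any of: {d, i, j}
Scanning string 'ejdhfafabffcaj' character by character:
  pos 0: 'e' -> no
  pos 1: 'j' -> MATCH
  pos 2: 'd' -> MATCH
  pos 3: 'h' -> no
  pos 4: 'f' -> no
  pos 5: 'a' -> no
  pos 6: 'f' -> no
  pos 7: 'a' -> no
  pos 8: 'b' -> no
  pos 9: 'f' -> no
  pos 10: 'f' -> no
  pos 11: 'c' -> no
  pos 12: 'a' -> no
  pos 13: 'j' -> MATCH
Total matches: 3

3


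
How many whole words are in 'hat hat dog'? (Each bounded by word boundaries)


Word boundaries (\b) mark the start/end of each word.
Text: 'hat hat dog'
Splitting by whitespace:
  Word 1: 'hat'
  Word 2: 'hat'
  Word 3: 'dog'
Total whole words: 3

3


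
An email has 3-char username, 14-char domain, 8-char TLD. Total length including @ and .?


An email address has format: username@domain.tld
Username length: 3
'@' character: 1
Domain length: 14
'.' character: 1
TLD length: 8
Total = 3 + 1 + 14 + 1 + 8 = 27

27


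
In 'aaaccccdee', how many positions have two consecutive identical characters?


Looking for consecutive identical characters in 'aaaccccdee':
  pos 0-1: 'a' vs 'a' -> MATCH ('aa')
  pos 1-2: 'a' vs 'a' -> MATCH ('aa')
  pos 2-3: 'a' vs 'c' -> different
  pos 3-4: 'c' vs 'c' -> MATCH ('cc')
  pos 4-5: 'c' vs 'c' -> MATCH ('cc')
  pos 5-6: 'c' vs 'c' -> MATCH ('cc')
  pos 6-7: 'c' vs 'd' -> different
  pos 7-8: 'd' vs 'e' -> different
  pos 8-9: 'e' vs 'e' -> MATCH ('ee')
Consecutive identical pairs: ['aa', 'aa', 'cc', 'cc', 'cc', 'ee']
Count: 6

6


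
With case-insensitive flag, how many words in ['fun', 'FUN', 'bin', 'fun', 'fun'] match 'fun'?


Case-insensitive matching: compare each word's lowercase form to 'fun'.
  'fun' -> lower='fun' -> MATCH
  'FUN' -> lower='fun' -> MATCH
  'bin' -> lower='bin' -> no
  'fun' -> lower='fun' -> MATCH
  'fun' -> lower='fun' -> MATCH
Matches: ['fun', 'FUN', 'fun', 'fun']
Count: 4

4


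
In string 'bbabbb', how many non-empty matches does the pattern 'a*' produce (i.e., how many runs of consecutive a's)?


Pattern 'a*' matches zero or more a's. We want non-empty runs of consecutive a's.
String: 'bbabbb'
Walking through the string to find runs of a's:
  Run 1: positions 2-2 -> 'a'
Non-empty runs found: ['a']
Count: 1

1


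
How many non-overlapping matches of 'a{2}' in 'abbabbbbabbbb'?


Pattern 'a{2}' matches exactly 2 consecutive a's (greedy, non-overlapping).
String: 'abbabbbbabbbb'
Scanning for runs of a's:
  Run at pos 0: 'a' (length 1) -> 0 match(es)
  Run at pos 3: 'a' (length 1) -> 0 match(es)
  Run at pos 8: 'a' (length 1) -> 0 match(es)
Matches found: []
Total: 0

0


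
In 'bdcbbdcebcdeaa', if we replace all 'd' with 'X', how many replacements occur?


re.sub('d', 'X', text) replaces every occurrence of 'd' with 'X'.
Text: 'bdcbbdcebcdeaa'
Scanning for 'd':
  pos 1: 'd' -> replacement #1
  pos 5: 'd' -> replacement #2
  pos 10: 'd' -> replacement #3
Total replacements: 3

3


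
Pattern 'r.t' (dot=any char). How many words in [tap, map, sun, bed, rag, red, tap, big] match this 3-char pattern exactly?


Pattern 'r.t' means: starts with 'r', any single char, ends with 't'.
Checking each word (must be exactly 3 chars):
  'tap' (len=3): no
  'map' (len=3): no
  'sun' (len=3): no
  'bed' (len=3): no
  'rag' (len=3): no
  'red' (len=3): no
  'tap' (len=3): no
  'big' (len=3): no
Matching words: []
Total: 0

0


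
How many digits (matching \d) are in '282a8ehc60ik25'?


\d matches any digit 0-9.
Scanning '282a8ehc60ik25':
  pos 0: '2' -> DIGIT
  pos 1: '8' -> DIGIT
  pos 2: '2' -> DIGIT
  pos 4: '8' -> DIGIT
  pos 8: '6' -> DIGIT
  pos 9: '0' -> DIGIT
  pos 12: '2' -> DIGIT
  pos 13: '5' -> DIGIT
Digits found: ['2', '8', '2', '8', '6', '0', '2', '5']
Total: 8

8


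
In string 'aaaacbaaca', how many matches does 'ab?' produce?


Pattern 'ab?' matches 'a' optionally followed by 'b'.
String: 'aaaacbaaca'
Scanning left to right for 'a' then checking next char:
  Match 1: 'a' (a not followed by b)
  Match 2: 'a' (a not followed by b)
  Match 3: 'a' (a not followed by b)
  Match 4: 'a' (a not followed by b)
  Match 5: 'a' (a not followed by b)
  Match 6: 'a' (a not followed by b)
  Match 7: 'a' (a not followed by b)
Total matches: 7

7


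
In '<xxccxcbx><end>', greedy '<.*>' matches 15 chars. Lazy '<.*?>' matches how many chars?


Greedy '<.*>' tries to match as MUCH as possible.
Lazy '<.*?>' tries to match as LITTLE as possible.

String: '<xxccxcbx><end>'
Greedy '<.*>' starts at first '<' and extends to the LAST '>': '<xxccxcbx><end>' (15 chars)
Lazy '<.*?>' starts at first '<' and stops at the FIRST '>': '<xxccxcbx>' (10 chars)

10


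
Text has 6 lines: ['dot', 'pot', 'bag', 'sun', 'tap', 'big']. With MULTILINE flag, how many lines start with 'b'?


With MULTILINE flag, ^ matches the start of each line.
Lines: ['dot', 'pot', 'bag', 'sun', 'tap', 'big']
Checking which lines start with 'b':
  Line 1: 'dot' -> no
  Line 2: 'pot' -> no
  Line 3: 'bag' -> MATCH
  Line 4: 'sun' -> no
  Line 5: 'tap' -> no
  Line 6: 'big' -> MATCH
Matching lines: ['bag', 'big']
Count: 2

2


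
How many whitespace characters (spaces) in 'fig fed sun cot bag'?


\s matches whitespace characters (spaces, tabs, etc.).
Text: 'fig fed sun cot bag'
This text has 5 words separated by spaces.
Number of spaces = number of words - 1 = 5 - 1 = 4

4


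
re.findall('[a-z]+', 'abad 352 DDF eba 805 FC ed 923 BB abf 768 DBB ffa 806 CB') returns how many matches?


Pattern '[a-z]+' finds one or more lowercase letters.
Text: 'abad 352 DDF eba 805 FC ed 923 BB abf 768 DBB ffa 806 CB'
Scanning for matches:
  Match 1: 'abad'
  Match 2: 'eba'
  Match 3: 'ed'
  Match 4: 'abf'
  Match 5: 'ffa'
Total matches: 5

5


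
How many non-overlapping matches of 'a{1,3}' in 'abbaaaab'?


Pattern 'a{1,3}' matches between 1 and 3 consecutive a's (greedy).
String: 'abbaaaab'
Finding runs of a's and applying greedy matching:
  Run at pos 0: 'a' (length 1)
  Run at pos 3: 'aaaa' (length 4)
Matches: ['a', 'aaa', 'a']
Count: 3

3


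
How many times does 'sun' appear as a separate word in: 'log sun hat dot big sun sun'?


Scanning each word for exact match 'sun':
  Word 1: 'log' -> no
  Word 2: 'sun' -> MATCH
  Word 3: 'hat' -> no
  Word 4: 'dot' -> no
  Word 5: 'big' -> no
  Word 6: 'sun' -> MATCH
  Word 7: 'sun' -> MATCH
Total matches: 3

3


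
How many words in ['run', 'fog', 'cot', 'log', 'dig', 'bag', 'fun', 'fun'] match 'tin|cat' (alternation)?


Alternation 'tin|cat' matches either 'tin' or 'cat'.
Checking each word:
  'run' -> no
  'fog' -> no
  'cot' -> no
  'log' -> no
  'dig' -> no
  'bag' -> no
  'fun' -> no
  'fun' -> no
Matches: []
Count: 0

0


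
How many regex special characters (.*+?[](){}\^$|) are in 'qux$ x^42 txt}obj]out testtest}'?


Regex special characters are: . * + ? [ ] ( ) { } \ ^ $ |
Scanning 'qux$ x^42 txt}obj]out testtest}':
  pos 3: '$' -> SPECIAL
  pos 6: '^' -> SPECIAL
  pos 13: '}' -> SPECIAL
  pos 17: ']' -> SPECIAL
  pos 30: '}' -> SPECIAL
Special chars found: ['$', '^', '}', ']', '}']
Total: 5

5


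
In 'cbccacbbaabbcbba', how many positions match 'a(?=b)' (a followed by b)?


Lookahead 'a(?=b)' matches 'a' only when followed by 'b'.
String: 'cbccacbbaabbcbba'
Checking each position where char is 'a':
  pos 4: 'a' -> no (next='c')
  pos 8: 'a' -> no (next='a')
  pos 9: 'a' -> MATCH (next='b')
Matching positions: [9]
Count: 1

1


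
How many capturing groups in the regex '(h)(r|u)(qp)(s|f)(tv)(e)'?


To count capturing groups, count each '(' that starts a group.
Pattern: '(h)(r|u)(qp)(s|f)(tv)(e)'
Walking through the pattern:
  Position 0: '(' -> group #1
  Position 3: '(' -> group #2
  Position 8: '(' -> group #3
  Position 12: '(' -> group #4
  Position 17: '(' -> group #5
  Position 21: '(' -> group #6
Total capturing groups: 6

6


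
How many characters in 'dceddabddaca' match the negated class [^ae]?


Negated class [^ae] matches any char NOT in {a, e}
Scanning 'dceddabddaca':
  pos 0: 'd' -> MATCH
  pos 1: 'c' -> MATCH
  pos 2: 'e' -> no (excluded)
  pos 3: 'd' -> MATCH
  pos 4: 'd' -> MATCH
  pos 5: 'a' -> no (excluded)
  pos 6: 'b' -> MATCH
  pos 7: 'd' -> MATCH
  pos 8: 'd' -> MATCH
  pos 9: 'a' -> no (excluded)
  pos 10: 'c' -> MATCH
  pos 11: 'a' -> no (excluded)
Total matches: 8

8


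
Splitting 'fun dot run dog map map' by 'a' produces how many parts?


Splitting by 'a' breaks the string at each occurrence of the separator.
Text: 'fun dot run dog map map'
Parts after split:
  Part 1: 'fun dot run dog m'
  Part 2: 'p m'
  Part 3: 'p'
Total parts: 3

3


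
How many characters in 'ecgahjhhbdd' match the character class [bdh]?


Character class [bdh] matches any of: {b, d, h}
Scanning string 'ecgahjhhbdd' character by character:
  pos 0: 'e' -> no
  pos 1: 'c' -> no
  pos 2: 'g' -> no
  pos 3: 'a' -> no
  pos 4: 'h' -> MATCH
  pos 5: 'j' -> no
  pos 6: 'h' -> MATCH
  pos 7: 'h' -> MATCH
  pos 8: 'b' -> MATCH
  pos 9: 'd' -> MATCH
  pos 10: 'd' -> MATCH
Total matches: 6

6


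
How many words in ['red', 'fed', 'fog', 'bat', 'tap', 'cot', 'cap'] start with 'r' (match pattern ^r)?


Pattern ^r anchors to start of word. Check which words begin with 'r':
  'red' -> MATCH (starts with 'r')
  'fed' -> no
  'fog' -> no
  'bat' -> no
  'tap' -> no
  'cot' -> no
  'cap' -> no
Matching words: ['red']
Count: 1

1


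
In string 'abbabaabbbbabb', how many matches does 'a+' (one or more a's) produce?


Pattern 'a+' matches one or more consecutive a's.
String: 'abbabaabbbbabb'
Scanning for runs of a:
  Match 1: 'a' (length 1)
  Match 2: 'a' (length 1)
  Match 3: 'aa' (length 2)
  Match 4: 'a' (length 1)
Total matches: 4

4


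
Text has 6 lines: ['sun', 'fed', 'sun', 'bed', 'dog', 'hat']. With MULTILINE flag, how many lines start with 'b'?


With MULTILINE flag, ^ matches the start of each line.
Lines: ['sun', 'fed', 'sun', 'bed', 'dog', 'hat']
Checking which lines start with 'b':
  Line 1: 'sun' -> no
  Line 2: 'fed' -> no
  Line 3: 'sun' -> no
  Line 4: 'bed' -> MATCH
  Line 5: 'dog' -> no
  Line 6: 'hat' -> no
Matching lines: ['bed']
Count: 1

1


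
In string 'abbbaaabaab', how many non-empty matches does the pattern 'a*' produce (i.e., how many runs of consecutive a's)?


Pattern 'a*' matches zero or more a's. We want non-empty runs of consecutive a's.
String: 'abbbaaabaab'
Walking through the string to find runs of a's:
  Run 1: positions 0-0 -> 'a'
  Run 2: positions 4-6 -> 'aaa'
  Run 3: positions 8-9 -> 'aa'
Non-empty runs found: ['a', 'aaa', 'aa']
Count: 3

3


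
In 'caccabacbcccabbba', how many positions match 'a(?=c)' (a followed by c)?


Lookahead 'a(?=c)' matches 'a' only when followed by 'c'.
String: 'caccabacbcccabbba'
Checking each position where char is 'a':
  pos 1: 'a' -> MATCH (next='c')
  pos 4: 'a' -> no (next='b')
  pos 6: 'a' -> MATCH (next='c')
  pos 12: 'a' -> no (next='b')
Matching positions: [1, 6]
Count: 2

2


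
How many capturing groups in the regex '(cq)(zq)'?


To count capturing groups, count each '(' that starts a group.
Pattern: '(cq)(zq)'
Walking through the pattern:
  Position 0: '(' -> group #1
  Position 4: '(' -> group #2
Total capturing groups: 2

2


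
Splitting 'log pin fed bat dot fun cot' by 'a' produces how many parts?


Splitting by 'a' breaks the string at each occurrence of the separator.
Text: 'log pin fed bat dot fun cot'
Parts after split:
  Part 1: 'log pin fed b'
  Part 2: 't dot fun cot'
Total parts: 2

2


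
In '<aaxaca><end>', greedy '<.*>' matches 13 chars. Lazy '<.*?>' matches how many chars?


Greedy '<.*>' tries to match as MUCH as possible.
Lazy '<.*?>' tries to match as LITTLE as possible.

String: '<aaxaca><end>'
Greedy '<.*>' starts at first '<' and extends to the LAST '>': '<aaxaca><end>' (13 chars)
Lazy '<.*?>' starts at first '<' and stops at the FIRST '>': '<aaxaca>' (8 chars)

8


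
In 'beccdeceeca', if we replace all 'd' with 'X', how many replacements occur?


re.sub('d', 'X', text) replaces every occurrence of 'd' with 'X'.
Text: 'beccdeceeca'
Scanning for 'd':
  pos 4: 'd' -> replacement #1
Total replacements: 1

1


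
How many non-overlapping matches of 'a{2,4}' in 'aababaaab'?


Pattern 'a{2,4}' matches between 2 and 4 consecutive a's (greedy).
String: 'aababaaab'
Finding runs of a's and applying greedy matching:
  Run at pos 0: 'aa' (length 2)
  Run at pos 3: 'a' (length 1)
  Run at pos 5: 'aaa' (length 3)
Matches: ['aa', 'aaa']
Count: 2

2


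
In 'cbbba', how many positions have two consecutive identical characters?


Looking for consecutive identical characters in 'cbbba':
  pos 0-1: 'c' vs 'b' -> different
  pos 1-2: 'b' vs 'b' -> MATCH ('bb')
  pos 2-3: 'b' vs 'b' -> MATCH ('bb')
  pos 3-4: 'b' vs 'a' -> different
Consecutive identical pairs: ['bb', 'bb']
Count: 2

2


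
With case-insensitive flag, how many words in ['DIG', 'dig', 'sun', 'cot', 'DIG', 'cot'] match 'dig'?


Case-insensitive matching: compare each word's lowercase form to 'dig'.
  'DIG' -> lower='dig' -> MATCH
  'dig' -> lower='dig' -> MATCH
  'sun' -> lower='sun' -> no
  'cot' -> lower='cot' -> no
  'DIG' -> lower='dig' -> MATCH
  'cot' -> lower='cot' -> no
Matches: ['DIG', 'dig', 'DIG']
Count: 3

3


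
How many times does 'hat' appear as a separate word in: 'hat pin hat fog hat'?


Scanning each word for exact match 'hat':
  Word 1: 'hat' -> MATCH
  Word 2: 'pin' -> no
  Word 3: 'hat' -> MATCH
  Word 4: 'fog' -> no
  Word 5: 'hat' -> MATCH
Total matches: 3

3


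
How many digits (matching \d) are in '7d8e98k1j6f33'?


\d matches any digit 0-9.
Scanning '7d8e98k1j6f33':
  pos 0: '7' -> DIGIT
  pos 2: '8' -> DIGIT
  pos 4: '9' -> DIGIT
  pos 5: '8' -> DIGIT
  pos 7: '1' -> DIGIT
  pos 9: '6' -> DIGIT
  pos 11: '3' -> DIGIT
  pos 12: '3' -> DIGIT
Digits found: ['7', '8', '9', '8', '1', '6', '3', '3']
Total: 8

8


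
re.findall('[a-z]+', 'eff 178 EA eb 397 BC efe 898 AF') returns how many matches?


Pattern '[a-z]+' finds one or more lowercase letters.
Text: 'eff 178 EA eb 397 BC efe 898 AF'
Scanning for matches:
  Match 1: 'eff'
  Match 2: 'eb'
  Match 3: 'efe'
Total matches: 3

3


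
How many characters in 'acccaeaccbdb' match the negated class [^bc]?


Negated class [^bc] matches any char NOT in {b, c}
Scanning 'acccaeaccbdb':
  pos 0: 'a' -> MATCH
  pos 1: 'c' -> no (excluded)
  pos 2: 'c' -> no (excluded)
  pos 3: 'c' -> no (excluded)
  pos 4: 'a' -> MATCH
  pos 5: 'e' -> MATCH
  pos 6: 'a' -> MATCH
  pos 7: 'c' -> no (excluded)
  pos 8: 'c' -> no (excluded)
  pos 9: 'b' -> no (excluded)
  pos 10: 'd' -> MATCH
  pos 11: 'b' -> no (excluded)
Total matches: 5

5


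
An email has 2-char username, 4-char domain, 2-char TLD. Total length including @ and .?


An email address has format: username@domain.tld
Username length: 2
'@' character: 1
Domain length: 4
'.' character: 1
TLD length: 2
Total = 2 + 1 + 4 + 1 + 2 = 10

10


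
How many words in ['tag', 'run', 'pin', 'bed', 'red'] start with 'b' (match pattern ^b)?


Pattern ^b anchors to start of word. Check which words begin with 'b':
  'tag' -> no
  'run' -> no
  'pin' -> no
  'bed' -> MATCH (starts with 'b')
  'red' -> no
Matching words: ['bed']
Count: 1

1


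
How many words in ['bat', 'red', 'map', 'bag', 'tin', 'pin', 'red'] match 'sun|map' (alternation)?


Alternation 'sun|map' matches either 'sun' or 'map'.
Checking each word:
  'bat' -> no
  'red' -> no
  'map' -> MATCH
  'bag' -> no
  'tin' -> no
  'pin' -> no
  'red' -> no
Matches: ['map']
Count: 1

1


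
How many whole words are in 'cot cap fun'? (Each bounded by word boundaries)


Word boundaries (\b) mark the start/end of each word.
Text: 'cot cap fun'
Splitting by whitespace:
  Word 1: 'cot'
  Word 2: 'cap'
  Word 3: 'fun'
Total whole words: 3

3


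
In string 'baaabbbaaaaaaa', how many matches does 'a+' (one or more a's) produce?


Pattern 'a+' matches one or more consecutive a's.
String: 'baaabbbaaaaaaa'
Scanning for runs of a:
  Match 1: 'aaa' (length 3)
  Match 2: 'aaaaaaa' (length 7)
Total matches: 2

2


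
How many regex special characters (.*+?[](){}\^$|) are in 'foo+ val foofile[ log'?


Regex special characters are: . * + ? [ ] ( ) { } \ ^ $ |
Scanning 'foo+ val foofile[ log':
  pos 3: '+' -> SPECIAL
  pos 16: '[' -> SPECIAL
Special chars found: ['+', '[']
Total: 2

2


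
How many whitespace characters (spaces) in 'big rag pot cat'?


\s matches whitespace characters (spaces, tabs, etc.).
Text: 'big rag pot cat'
This text has 4 words separated by spaces.
Number of spaces = number of words - 1 = 4 - 1 = 3

3


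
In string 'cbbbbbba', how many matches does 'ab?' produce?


Pattern 'ab?' matches 'a' optionally followed by 'b'.
String: 'cbbbbbba'
Scanning left to right for 'a' then checking next char:
  Match 1: 'a' (a not followed by b)
Total matches: 1

1


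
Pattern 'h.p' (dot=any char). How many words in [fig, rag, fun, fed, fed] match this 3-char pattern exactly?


Pattern 'h.p' means: starts with 'h', any single char, ends with 'p'.
Checking each word (must be exactly 3 chars):
  'fig' (len=3): no
  'rag' (len=3): no
  'fun' (len=3): no
  'fed' (len=3): no
  'fed' (len=3): no
Matching words: []
Total: 0

0


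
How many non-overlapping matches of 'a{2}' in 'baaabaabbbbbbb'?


Pattern 'a{2}' matches exactly 2 consecutive a's (greedy, non-overlapping).
String: 'baaabaabbbbbbb'
Scanning for runs of a's:
  Run at pos 1: 'aaa' (length 3) -> 1 match(es)
  Run at pos 5: 'aa' (length 2) -> 1 match(es)
Matches found: ['aa', 'aa']
Total: 2

2


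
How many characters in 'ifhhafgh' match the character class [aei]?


Character class [aei] matches any of: {a, e, i}
Scanning string 'ifhhafgh' character by character:
  pos 0: 'i' -> MATCH
  pos 1: 'f' -> no
  pos 2: 'h' -> no
  pos 3: 'h' -> no
  pos 4: 'a' -> MATCH
  pos 5: 'f' -> no
  pos 6: 'g' -> no
  pos 7: 'h' -> no
Total matches: 2

2


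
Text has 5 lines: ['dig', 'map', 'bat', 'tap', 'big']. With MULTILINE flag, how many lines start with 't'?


With MULTILINE flag, ^ matches the start of each line.
Lines: ['dig', 'map', 'bat', 'tap', 'big']
Checking which lines start with 't':
  Line 1: 'dig' -> no
  Line 2: 'map' -> no
  Line 3: 'bat' -> no
  Line 4: 'tap' -> MATCH
  Line 5: 'big' -> no
Matching lines: ['tap']
Count: 1

1


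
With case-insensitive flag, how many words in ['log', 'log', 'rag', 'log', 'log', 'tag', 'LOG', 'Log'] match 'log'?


Case-insensitive matching: compare each word's lowercase form to 'log'.
  'log' -> lower='log' -> MATCH
  'log' -> lower='log' -> MATCH
  'rag' -> lower='rag' -> no
  'log' -> lower='log' -> MATCH
  'log' -> lower='log' -> MATCH
  'tag' -> lower='tag' -> no
  'LOG' -> lower='log' -> MATCH
  'Log' -> lower='log' -> MATCH
Matches: ['log', 'log', 'log', 'log', 'LOG', 'Log']
Count: 6

6


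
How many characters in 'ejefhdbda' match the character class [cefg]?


Character class [cefg] matches any of: {c, e, f, g}
Scanning string 'ejefhdbda' character by character:
  pos 0: 'e' -> MATCH
  pos 1: 'j' -> no
  pos 2: 'e' -> MATCH
  pos 3: 'f' -> MATCH
  pos 4: 'h' -> no
  pos 5: 'd' -> no
  pos 6: 'b' -> no
  pos 7: 'd' -> no
  pos 8: 'a' -> no
Total matches: 3

3


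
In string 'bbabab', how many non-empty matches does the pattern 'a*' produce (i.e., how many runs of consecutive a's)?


Pattern 'a*' matches zero or more a's. We want non-empty runs of consecutive a's.
String: 'bbabab'
Walking through the string to find runs of a's:
  Run 1: positions 2-2 -> 'a'
  Run 2: positions 4-4 -> 'a'
Non-empty runs found: ['a', 'a']
Count: 2

2


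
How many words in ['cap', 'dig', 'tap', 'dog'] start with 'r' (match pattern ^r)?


Pattern ^r anchors to start of word. Check which words begin with 'r':
  'cap' -> no
  'dig' -> no
  'tap' -> no
  'dog' -> no
Matching words: []
Count: 0

0


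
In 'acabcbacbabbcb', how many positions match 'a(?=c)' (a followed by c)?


Lookahead 'a(?=c)' matches 'a' only when followed by 'c'.
String: 'acabcbacbabbcb'
Checking each position where char is 'a':
  pos 0: 'a' -> MATCH (next='c')
  pos 2: 'a' -> no (next='b')
  pos 6: 'a' -> MATCH (next='c')
  pos 9: 'a' -> no (next='b')
Matching positions: [0, 6]
Count: 2

2


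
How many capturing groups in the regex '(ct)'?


To count capturing groups, count each '(' that starts a group.
Pattern: '(ct)'
Walking through the pattern:
  Position 0: '(' -> group #1
Total capturing groups: 1

1


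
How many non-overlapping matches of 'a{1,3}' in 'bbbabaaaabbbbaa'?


Pattern 'a{1,3}' matches between 1 and 3 consecutive a's (greedy).
String: 'bbbabaaaabbbbaa'
Finding runs of a's and applying greedy matching:
  Run at pos 3: 'a' (length 1)
  Run at pos 5: 'aaaa' (length 4)
  Run at pos 13: 'aa' (length 2)
Matches: ['a', 'aaa', 'a', 'aa']
Count: 4

4


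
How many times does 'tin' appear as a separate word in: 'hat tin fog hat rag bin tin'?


Scanning each word for exact match 'tin':
  Word 1: 'hat' -> no
  Word 2: 'tin' -> MATCH
  Word 3: 'fog' -> no
  Word 4: 'hat' -> no
  Word 5: 'rag' -> no
  Word 6: 'bin' -> no
  Word 7: 'tin' -> MATCH
Total matches: 2

2


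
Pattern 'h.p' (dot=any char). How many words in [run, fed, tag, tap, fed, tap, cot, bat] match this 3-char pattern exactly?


Pattern 'h.p' means: starts with 'h', any single char, ends with 'p'.
Checking each word (must be exactly 3 chars):
  'run' (len=3): no
  'fed' (len=3): no
  'tag' (len=3): no
  'tap' (len=3): no
  'fed' (len=3): no
  'tap' (len=3): no
  'cot' (len=3): no
  'bat' (len=3): no
Matching words: []
Total: 0

0


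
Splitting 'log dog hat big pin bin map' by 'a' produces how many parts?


Splitting by 'a' breaks the string at each occurrence of the separator.
Text: 'log dog hat big pin bin map'
Parts after split:
  Part 1: 'log dog h'
  Part 2: 't big pin bin m'
  Part 3: 'p'
Total parts: 3

3


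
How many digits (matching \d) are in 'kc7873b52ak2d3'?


\d matches any digit 0-9.
Scanning 'kc7873b52ak2d3':
  pos 2: '7' -> DIGIT
  pos 3: '8' -> DIGIT
  pos 4: '7' -> DIGIT
  pos 5: '3' -> DIGIT
  pos 7: '5' -> DIGIT
  pos 8: '2' -> DIGIT
  pos 11: '2' -> DIGIT
  pos 13: '3' -> DIGIT
Digits found: ['7', '8', '7', '3', '5', '2', '2', '3']
Total: 8

8


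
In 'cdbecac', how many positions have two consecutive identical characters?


Looking for consecutive identical characters in 'cdbecac':
  pos 0-1: 'c' vs 'd' -> different
  pos 1-2: 'd' vs 'b' -> different
  pos 2-3: 'b' vs 'e' -> different
  pos 3-4: 'e' vs 'c' -> different
  pos 4-5: 'c' vs 'a' -> different
  pos 5-6: 'a' vs 'c' -> different
Consecutive identical pairs: []
Count: 0

0


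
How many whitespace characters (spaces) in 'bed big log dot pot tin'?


\s matches whitespace characters (spaces, tabs, etc.).
Text: 'bed big log dot pot tin'
This text has 6 words separated by spaces.
Number of spaces = number of words - 1 = 6 - 1 = 5

5


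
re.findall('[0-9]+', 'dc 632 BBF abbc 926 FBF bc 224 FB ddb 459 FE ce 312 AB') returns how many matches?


Pattern '[0-9]+' finds one or more digits.
Text: 'dc 632 BBF abbc 926 FBF bc 224 FB ddb 459 FE ce 312 AB'
Scanning for matches:
  Match 1: '632'
  Match 2: '926'
  Match 3: '224'
  Match 4: '459'
  Match 5: '312'
Total matches: 5

5


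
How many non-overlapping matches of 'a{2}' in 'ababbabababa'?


Pattern 'a{2}' matches exactly 2 consecutive a's (greedy, non-overlapping).
String: 'ababbabababa'
Scanning for runs of a's:
  Run at pos 0: 'a' (length 1) -> 0 match(es)
  Run at pos 2: 'a' (length 1) -> 0 match(es)
  Run at pos 5: 'a' (length 1) -> 0 match(es)
  Run at pos 7: 'a' (length 1) -> 0 match(es)
  Run at pos 9: 'a' (length 1) -> 0 match(es)
  Run at pos 11: 'a' (length 1) -> 0 match(es)
Matches found: []
Total: 0

0


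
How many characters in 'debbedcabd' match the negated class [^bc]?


Negated class [^bc] matches any char NOT in {b, c}
Scanning 'debbedcabd':
  pos 0: 'd' -> MATCH
  pos 1: 'e' -> MATCH
  pos 2: 'b' -> no (excluded)
  pos 3: 'b' -> no (excluded)
  pos 4: 'e' -> MATCH
  pos 5: 'd' -> MATCH
  pos 6: 'c' -> no (excluded)
  pos 7: 'a' -> MATCH
  pos 8: 'b' -> no (excluded)
  pos 9: 'd' -> MATCH
Total matches: 6

6


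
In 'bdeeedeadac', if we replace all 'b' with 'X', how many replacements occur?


re.sub('b', 'X', text) replaces every occurrence of 'b' with 'X'.
Text: 'bdeeedeadac'
Scanning for 'b':
  pos 0: 'b' -> replacement #1
Total replacements: 1

1


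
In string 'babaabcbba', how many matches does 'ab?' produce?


Pattern 'ab?' matches 'a' optionally followed by 'b'.
String: 'babaabcbba'
Scanning left to right for 'a' then checking next char:
  Match 1: 'ab' (a followed by b)
  Match 2: 'a' (a not followed by b)
  Match 3: 'ab' (a followed by b)
  Match 4: 'a' (a not followed by b)
Total matches: 4

4


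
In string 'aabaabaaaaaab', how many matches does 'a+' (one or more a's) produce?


Pattern 'a+' matches one or more consecutive a's.
String: 'aabaabaaaaaab'
Scanning for runs of a:
  Match 1: 'aa' (length 2)
  Match 2: 'aa' (length 2)
  Match 3: 'aaaaaa' (length 6)
Total matches: 3

3


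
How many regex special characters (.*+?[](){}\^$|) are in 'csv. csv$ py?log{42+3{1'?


Regex special characters are: . * + ? [ ] ( ) { } \ ^ $ |
Scanning 'csv. csv$ py?log{42+3{1':
  pos 3: '.' -> SPECIAL
  pos 8: '$' -> SPECIAL
  pos 12: '?' -> SPECIAL
  pos 16: '{' -> SPECIAL
  pos 19: '+' -> SPECIAL
  pos 21: '{' -> SPECIAL
Special chars found: ['.', '$', '?', '{', '+', '{']
Total: 6

6


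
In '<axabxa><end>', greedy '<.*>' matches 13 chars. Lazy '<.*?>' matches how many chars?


Greedy '<.*>' tries to match as MUCH as possible.
Lazy '<.*?>' tries to match as LITTLE as possible.

String: '<axabxa><end>'
Greedy '<.*>' starts at first '<' and extends to the LAST '>': '<axabxa><end>' (13 chars)
Lazy '<.*?>' starts at first '<' and stops at the FIRST '>': '<axabxa>' (8 chars)

8


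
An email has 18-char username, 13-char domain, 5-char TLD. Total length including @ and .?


An email address has format: username@domain.tld
Username length: 18
'@' character: 1
Domain length: 13
'.' character: 1
TLD length: 5
Total = 18 + 1 + 13 + 1 + 5 = 38

38


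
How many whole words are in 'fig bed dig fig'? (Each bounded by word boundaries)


Word boundaries (\b) mark the start/end of each word.
Text: 'fig bed dig fig'
Splitting by whitespace:
  Word 1: 'fig'
  Word 2: 'bed'
  Word 3: 'dig'
  Word 4: 'fig'
Total whole words: 4

4


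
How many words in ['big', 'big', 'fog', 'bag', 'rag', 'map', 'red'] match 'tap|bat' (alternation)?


Alternation 'tap|bat' matches either 'tap' or 'bat'.
Checking each word:
  'big' -> no
  'big' -> no
  'fog' -> no
  'bag' -> no
  'rag' -> no
  'map' -> no
  'red' -> no
Matches: []
Count: 0

0


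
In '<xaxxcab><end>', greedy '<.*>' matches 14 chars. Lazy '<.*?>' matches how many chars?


Greedy '<.*>' tries to match as MUCH as possible.
Lazy '<.*?>' tries to match as LITTLE as possible.

String: '<xaxxcab><end>'
Greedy '<.*>' starts at first '<' and extends to the LAST '>': '<xaxxcab><end>' (14 chars)
Lazy '<.*?>' starts at first '<' and stops at the FIRST '>': '<xaxxcab>' (9 chars)

9


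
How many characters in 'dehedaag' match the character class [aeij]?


Character class [aeij] matches any of: {a, e, i, j}
Scanning string 'dehedaag' character by character:
  pos 0: 'd' -> no
  pos 1: 'e' -> MATCH
  pos 2: 'h' -> no
  pos 3: 'e' -> MATCH
  pos 4: 'd' -> no
  pos 5: 'a' -> MATCH
  pos 6: 'a' -> MATCH
  pos 7: 'g' -> no
Total matches: 4

4


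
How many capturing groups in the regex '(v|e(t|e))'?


To count capturing groups, count each '(' that starts a group.
Pattern: '(v|e(t|e))'
Walking through the pattern:
  Position 0: '(' -> group #1
  Position 4: '(' -> group #2
Total capturing groups: 2

2


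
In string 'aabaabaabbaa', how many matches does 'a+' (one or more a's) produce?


Pattern 'a+' matches one or more consecutive a's.
String: 'aabaabaabbaa'
Scanning for runs of a:
  Match 1: 'aa' (length 2)
  Match 2: 'aa' (length 2)
  Match 3: 'aa' (length 2)
  Match 4: 'aa' (length 2)
Total matches: 4

4


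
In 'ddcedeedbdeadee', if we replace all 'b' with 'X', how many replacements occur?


re.sub('b', 'X', text) replaces every occurrence of 'b' with 'X'.
Text: 'ddcedeedbdeadee'
Scanning for 'b':
  pos 8: 'b' -> replacement #1
Total replacements: 1

1


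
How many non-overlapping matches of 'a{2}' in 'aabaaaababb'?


Pattern 'a{2}' matches exactly 2 consecutive a's (greedy, non-overlapping).
String: 'aabaaaababb'
Scanning for runs of a's:
  Run at pos 0: 'aa' (length 2) -> 1 match(es)
  Run at pos 3: 'aaaa' (length 4) -> 2 match(es)
  Run at pos 8: 'a' (length 1) -> 0 match(es)
Matches found: ['aa', 'aa', 'aa']
Total: 3

3


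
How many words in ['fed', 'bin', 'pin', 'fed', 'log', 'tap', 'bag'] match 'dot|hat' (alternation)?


Alternation 'dot|hat' matches either 'dot' or 'hat'.
Checking each word:
  'fed' -> no
  'bin' -> no
  'pin' -> no
  'fed' -> no
  'log' -> no
  'tap' -> no
  'bag' -> no
Matches: []
Count: 0

0


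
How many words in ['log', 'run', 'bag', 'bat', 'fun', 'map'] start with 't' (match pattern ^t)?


Pattern ^t anchors to start of word. Check which words begin with 't':
  'log' -> no
  'run' -> no
  'bag' -> no
  'bat' -> no
  'fun' -> no
  'map' -> no
Matching words: []
Count: 0

0


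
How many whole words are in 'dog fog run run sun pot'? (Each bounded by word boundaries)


Word boundaries (\b) mark the start/end of each word.
Text: 'dog fog run run sun pot'
Splitting by whitespace:
  Word 1: 'dog'
  Word 2: 'fog'
  Word 3: 'run'
  Word 4: 'run'
  Word 5: 'sun'
  Word 6: 'pot'
Total whole words: 6

6


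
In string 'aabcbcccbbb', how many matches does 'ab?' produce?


Pattern 'ab?' matches 'a' optionally followed by 'b'.
String: 'aabcbcccbbb'
Scanning left to right for 'a' then checking next char:
  Match 1: 'a' (a not followed by b)
  Match 2: 'ab' (a followed by b)
Total matches: 2

2


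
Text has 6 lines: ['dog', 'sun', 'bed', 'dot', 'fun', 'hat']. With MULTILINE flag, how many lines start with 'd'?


With MULTILINE flag, ^ matches the start of each line.
Lines: ['dog', 'sun', 'bed', 'dot', 'fun', 'hat']
Checking which lines start with 'd':
  Line 1: 'dog' -> MATCH
  Line 2: 'sun' -> no
  Line 3: 'bed' -> no
  Line 4: 'dot' -> MATCH
  Line 5: 'fun' -> no
  Line 6: 'hat' -> no
Matching lines: ['dog', 'dot']
Count: 2

2


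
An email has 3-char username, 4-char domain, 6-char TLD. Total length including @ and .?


An email address has format: username@domain.tld
Username length: 3
'@' character: 1
Domain length: 4
'.' character: 1
TLD length: 6
Total = 3 + 1 + 4 + 1 + 6 = 15

15


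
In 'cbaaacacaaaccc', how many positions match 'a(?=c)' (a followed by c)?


Lookahead 'a(?=c)' matches 'a' only when followed by 'c'.
String: 'cbaaacacaaaccc'
Checking each position where char is 'a':
  pos 2: 'a' -> no (next='a')
  pos 3: 'a' -> no (next='a')
  pos 4: 'a' -> MATCH (next='c')
  pos 6: 'a' -> MATCH (next='c')
  pos 8: 'a' -> no (next='a')
  pos 9: 'a' -> no (next='a')
  pos 10: 'a' -> MATCH (next='c')
Matching positions: [4, 6, 10]
Count: 3

3


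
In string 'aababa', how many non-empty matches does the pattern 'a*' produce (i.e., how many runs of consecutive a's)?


Pattern 'a*' matches zero or more a's. We want non-empty runs of consecutive a's.
String: 'aababa'
Walking through the string to find runs of a's:
  Run 1: positions 0-1 -> 'aa'
  Run 2: positions 3-3 -> 'a'
  Run 3: positions 5-5 -> 'a'
Non-empty runs found: ['aa', 'a', 'a']
Count: 3

3


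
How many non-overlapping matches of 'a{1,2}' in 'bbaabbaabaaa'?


Pattern 'a{1,2}' matches between 1 and 2 consecutive a's (greedy).
String: 'bbaabbaabaaa'
Finding runs of a's and applying greedy matching:
  Run at pos 2: 'aa' (length 2)
  Run at pos 6: 'aa' (length 2)
  Run at pos 9: 'aaa' (length 3)
Matches: ['aa', 'aa', 'aa', 'a']
Count: 4

4
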